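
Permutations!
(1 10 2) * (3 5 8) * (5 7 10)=(1 5 8 3 7 10 2)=[0, 5, 1, 7, 4, 8, 6, 10, 3, 9, 2]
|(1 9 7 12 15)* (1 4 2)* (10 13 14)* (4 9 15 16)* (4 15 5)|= |(1 5 4 2)(7 12 16 15 9)(10 13 14)|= 60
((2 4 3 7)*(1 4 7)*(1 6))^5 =((1 4 3 6)(2 7))^5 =(1 4 3 6)(2 7)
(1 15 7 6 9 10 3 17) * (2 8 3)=(1 15 7 6 9 10 2 8 3 17)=[0, 15, 8, 17, 4, 5, 9, 6, 3, 10, 2, 11, 12, 13, 14, 7, 16, 1]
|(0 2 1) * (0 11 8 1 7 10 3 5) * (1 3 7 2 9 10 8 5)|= |(0 9 10 7 8 3 1 11 5)|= 9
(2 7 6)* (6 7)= (7)(2 6)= [0, 1, 6, 3, 4, 5, 2, 7]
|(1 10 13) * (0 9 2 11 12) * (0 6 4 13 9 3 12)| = 11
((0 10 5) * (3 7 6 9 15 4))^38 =(0 5 10)(3 6 15)(4 7 9)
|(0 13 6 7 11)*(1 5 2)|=|(0 13 6 7 11)(1 5 2)|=15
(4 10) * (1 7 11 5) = (1 7 11 5)(4 10) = [0, 7, 2, 3, 10, 1, 6, 11, 8, 9, 4, 5]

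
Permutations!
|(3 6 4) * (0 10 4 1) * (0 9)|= |(0 10 4 3 6 1 9)|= 7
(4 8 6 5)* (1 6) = (1 6 5 4 8) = [0, 6, 2, 3, 8, 4, 5, 7, 1]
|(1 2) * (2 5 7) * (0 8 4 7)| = 7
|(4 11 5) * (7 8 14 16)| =|(4 11 5)(7 8 14 16)| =12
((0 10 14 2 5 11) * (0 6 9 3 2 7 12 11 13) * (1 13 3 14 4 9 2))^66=((0 10 4 9 14 7 12 11 6 2 5 3 1 13))^66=(0 5 12 4 1 6 14)(2 7 10 3 11 9 13)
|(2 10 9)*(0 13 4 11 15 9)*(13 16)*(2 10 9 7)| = |(0 16 13 4 11 15 7 2 9 10)| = 10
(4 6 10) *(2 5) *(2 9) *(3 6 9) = (2 5 3 6 10 4 9) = [0, 1, 5, 6, 9, 3, 10, 7, 8, 2, 4]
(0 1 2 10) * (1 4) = [4, 2, 10, 3, 1, 5, 6, 7, 8, 9, 0] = (0 4 1 2 10)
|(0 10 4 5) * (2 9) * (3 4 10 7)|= |(10)(0 7 3 4 5)(2 9)|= 10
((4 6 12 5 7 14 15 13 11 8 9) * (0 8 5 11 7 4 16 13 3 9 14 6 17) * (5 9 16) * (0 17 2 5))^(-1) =((17)(0 8 14 15 3 16 13 7 6 12 11 9)(2 5 4))^(-1) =(17)(0 9 11 12 6 7 13 16 3 15 14 8)(2 4 5)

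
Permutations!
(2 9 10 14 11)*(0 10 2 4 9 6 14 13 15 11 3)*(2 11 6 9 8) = (0 10 13 15 6 14 3)(2 9 11 4 8) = [10, 1, 9, 0, 8, 5, 14, 7, 2, 11, 13, 4, 12, 15, 3, 6]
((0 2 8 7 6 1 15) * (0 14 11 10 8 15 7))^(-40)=((0 2 15 14 11 10 8)(1 7 6))^(-40)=(0 15 11 8 2 14 10)(1 6 7)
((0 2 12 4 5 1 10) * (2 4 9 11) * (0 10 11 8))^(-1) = (0 8 9 12 2 11 1 5 4)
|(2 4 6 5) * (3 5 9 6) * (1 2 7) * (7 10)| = 14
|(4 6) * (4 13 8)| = 4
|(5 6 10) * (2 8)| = 6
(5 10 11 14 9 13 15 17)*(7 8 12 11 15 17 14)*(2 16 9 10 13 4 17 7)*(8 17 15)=(2 16 9 4 15 14 10 8 12 11)(5 13 7 17)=[0, 1, 16, 3, 15, 13, 6, 17, 12, 4, 8, 2, 11, 7, 10, 14, 9, 5]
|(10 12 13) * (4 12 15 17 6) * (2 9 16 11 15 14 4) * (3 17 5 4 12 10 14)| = |(2 9 16 11 15 5 4 10 3 17 6)(12 13 14)| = 33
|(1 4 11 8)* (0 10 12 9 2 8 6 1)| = 12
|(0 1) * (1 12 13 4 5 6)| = |(0 12 13 4 5 6 1)| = 7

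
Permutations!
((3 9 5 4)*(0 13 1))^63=((0 13 1)(3 9 5 4))^63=(13)(3 4 5 9)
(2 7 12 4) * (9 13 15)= (2 7 12 4)(9 13 15)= [0, 1, 7, 3, 2, 5, 6, 12, 8, 13, 10, 11, 4, 15, 14, 9]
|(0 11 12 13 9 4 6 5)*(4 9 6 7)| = 6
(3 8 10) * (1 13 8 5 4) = (1 13 8 10 3 5 4) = [0, 13, 2, 5, 1, 4, 6, 7, 10, 9, 3, 11, 12, 8]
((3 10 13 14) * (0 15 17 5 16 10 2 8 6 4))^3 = ((0 15 17 5 16 10 13 14 3 2 8 6 4))^3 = (0 5 13 2 4 17 10 3 6 15 16 14 8)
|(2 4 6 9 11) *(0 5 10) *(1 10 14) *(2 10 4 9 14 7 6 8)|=12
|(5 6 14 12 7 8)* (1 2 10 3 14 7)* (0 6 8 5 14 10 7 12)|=|(0 6 12 1 2 7 5 8 14)(3 10)|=18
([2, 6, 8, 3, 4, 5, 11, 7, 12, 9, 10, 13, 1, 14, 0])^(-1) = [14, 12, 0, 3, 4, 5, 1, 7, 2, 9, 10, 6, 8, 11, 13]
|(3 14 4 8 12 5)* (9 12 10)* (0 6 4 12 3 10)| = 12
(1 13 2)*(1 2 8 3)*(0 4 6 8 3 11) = [4, 13, 2, 1, 6, 5, 8, 7, 11, 9, 10, 0, 12, 3] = (0 4 6 8 11)(1 13 3)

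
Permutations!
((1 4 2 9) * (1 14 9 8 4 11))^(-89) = (1 11)(2 8 4)(9 14)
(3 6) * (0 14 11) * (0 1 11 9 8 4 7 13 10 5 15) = (0 14 9 8 4 7 13 10 5 15)(1 11)(3 6) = [14, 11, 2, 6, 7, 15, 3, 13, 4, 8, 5, 1, 12, 10, 9, 0]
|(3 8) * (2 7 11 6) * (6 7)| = 2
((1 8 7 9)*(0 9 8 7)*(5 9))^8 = (0 9 7)(1 8 5)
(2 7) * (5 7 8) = (2 8 5 7) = [0, 1, 8, 3, 4, 7, 6, 2, 5]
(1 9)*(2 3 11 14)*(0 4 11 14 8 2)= (0 4 11 8 2 3 14)(1 9)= [4, 9, 3, 14, 11, 5, 6, 7, 2, 1, 10, 8, 12, 13, 0]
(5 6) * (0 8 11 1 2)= (0 8 11 1 2)(5 6)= [8, 2, 0, 3, 4, 6, 5, 7, 11, 9, 10, 1]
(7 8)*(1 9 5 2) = (1 9 5 2)(7 8) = [0, 9, 1, 3, 4, 2, 6, 8, 7, 5]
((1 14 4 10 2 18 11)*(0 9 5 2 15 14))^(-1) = (0 1 11 18 2 5 9)(4 14 15 10)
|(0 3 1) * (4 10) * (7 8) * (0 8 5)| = |(0 3 1 8 7 5)(4 10)| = 6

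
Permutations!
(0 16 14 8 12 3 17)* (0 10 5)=(0 16 14 8 12 3 17 10 5)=[16, 1, 2, 17, 4, 0, 6, 7, 12, 9, 5, 11, 3, 13, 8, 15, 14, 10]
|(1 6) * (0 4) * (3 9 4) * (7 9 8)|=|(0 3 8 7 9 4)(1 6)|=6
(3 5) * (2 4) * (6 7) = (2 4)(3 5)(6 7) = [0, 1, 4, 5, 2, 3, 7, 6]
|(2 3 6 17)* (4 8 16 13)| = |(2 3 6 17)(4 8 16 13)| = 4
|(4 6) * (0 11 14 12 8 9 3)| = |(0 11 14 12 8 9 3)(4 6)| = 14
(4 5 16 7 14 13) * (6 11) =(4 5 16 7 14 13)(6 11) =[0, 1, 2, 3, 5, 16, 11, 14, 8, 9, 10, 6, 12, 4, 13, 15, 7]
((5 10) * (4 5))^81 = (10)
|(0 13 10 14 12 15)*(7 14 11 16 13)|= 20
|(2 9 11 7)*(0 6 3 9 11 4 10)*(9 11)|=9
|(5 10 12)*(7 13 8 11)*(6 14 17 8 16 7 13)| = |(5 10 12)(6 14 17 8 11 13 16 7)| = 24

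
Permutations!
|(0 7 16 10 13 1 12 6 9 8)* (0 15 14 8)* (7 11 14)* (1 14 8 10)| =|(0 11 8 15 7 16 1 12 6 9)(10 13 14)| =30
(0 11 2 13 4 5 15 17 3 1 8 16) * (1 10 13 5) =(0 11 2 5 15 17 3 10 13 4 1 8 16) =[11, 8, 5, 10, 1, 15, 6, 7, 16, 9, 13, 2, 12, 4, 14, 17, 0, 3]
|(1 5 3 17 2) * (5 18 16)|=|(1 18 16 5 3 17 2)|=7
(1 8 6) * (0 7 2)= [7, 8, 0, 3, 4, 5, 1, 2, 6]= (0 7 2)(1 8 6)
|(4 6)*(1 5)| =|(1 5)(4 6)| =2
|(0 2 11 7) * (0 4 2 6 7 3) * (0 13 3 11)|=|(0 6 7 4 2)(3 13)|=10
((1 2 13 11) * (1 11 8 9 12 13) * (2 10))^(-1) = (1 2 10)(8 13 12 9)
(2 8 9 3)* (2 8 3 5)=(2 3 8 9 5)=[0, 1, 3, 8, 4, 2, 6, 7, 9, 5]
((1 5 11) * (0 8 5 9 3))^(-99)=((0 8 5 11 1 9 3))^(-99)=(0 3 9 1 11 5 8)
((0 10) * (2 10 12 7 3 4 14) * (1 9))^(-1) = (0 10 2 14 4 3 7 12)(1 9)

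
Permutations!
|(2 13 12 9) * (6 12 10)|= |(2 13 10 6 12 9)|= 6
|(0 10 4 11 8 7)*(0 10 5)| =|(0 5)(4 11 8 7 10)| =10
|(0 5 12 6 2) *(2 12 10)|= |(0 5 10 2)(6 12)|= 4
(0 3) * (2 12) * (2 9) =(0 3)(2 12 9) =[3, 1, 12, 0, 4, 5, 6, 7, 8, 2, 10, 11, 9]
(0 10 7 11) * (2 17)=(0 10 7 11)(2 17)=[10, 1, 17, 3, 4, 5, 6, 11, 8, 9, 7, 0, 12, 13, 14, 15, 16, 2]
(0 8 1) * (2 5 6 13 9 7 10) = [8, 0, 5, 3, 4, 6, 13, 10, 1, 7, 2, 11, 12, 9] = (0 8 1)(2 5 6 13 9 7 10)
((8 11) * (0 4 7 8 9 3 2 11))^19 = (0 8 7 4)(2 3 9 11)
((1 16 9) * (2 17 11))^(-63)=(17)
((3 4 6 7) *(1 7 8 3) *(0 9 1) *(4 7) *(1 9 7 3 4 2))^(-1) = (9)(0 7)(1 2)(4 8 6)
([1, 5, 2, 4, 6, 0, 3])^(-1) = [5, 0, 2, 6, 3, 1, 4]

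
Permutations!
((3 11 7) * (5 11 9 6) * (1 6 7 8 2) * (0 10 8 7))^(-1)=(0 9 3 7 11 5 6 1 2 8 10)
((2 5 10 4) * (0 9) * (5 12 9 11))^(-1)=(0 9 12 2 4 10 5 11)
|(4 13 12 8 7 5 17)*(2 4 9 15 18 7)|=|(2 4 13 12 8)(5 17 9 15 18 7)|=30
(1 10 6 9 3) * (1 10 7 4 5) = (1 7 4 5)(3 10 6 9) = [0, 7, 2, 10, 5, 1, 9, 4, 8, 3, 6]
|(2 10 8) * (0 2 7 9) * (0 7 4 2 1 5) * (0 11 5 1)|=4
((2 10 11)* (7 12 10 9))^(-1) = (2 11 10 12 7 9)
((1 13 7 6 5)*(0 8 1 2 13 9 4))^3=(0 9 8 4 1)(2 6 13 5 7)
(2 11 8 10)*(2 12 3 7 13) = (2 11 8 10 12 3 7 13) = [0, 1, 11, 7, 4, 5, 6, 13, 10, 9, 12, 8, 3, 2]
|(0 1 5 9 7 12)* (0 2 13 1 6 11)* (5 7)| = |(0 6 11)(1 7 12 2 13)(5 9)| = 30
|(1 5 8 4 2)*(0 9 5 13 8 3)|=|(0 9 5 3)(1 13 8 4 2)|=20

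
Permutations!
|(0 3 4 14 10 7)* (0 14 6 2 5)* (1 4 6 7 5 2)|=|(0 3 6 1 4 7 14 10 5)|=9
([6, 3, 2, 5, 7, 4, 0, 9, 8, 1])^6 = (9)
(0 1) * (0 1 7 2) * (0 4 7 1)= (0 1)(2 4 7)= [1, 0, 4, 3, 7, 5, 6, 2]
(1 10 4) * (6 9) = [0, 10, 2, 3, 1, 5, 9, 7, 8, 6, 4] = (1 10 4)(6 9)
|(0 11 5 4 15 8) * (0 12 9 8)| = 15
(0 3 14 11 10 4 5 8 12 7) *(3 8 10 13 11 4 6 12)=(0 8 3 14 4 5 10 6 12 7)(11 13)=[8, 1, 2, 14, 5, 10, 12, 0, 3, 9, 6, 13, 7, 11, 4]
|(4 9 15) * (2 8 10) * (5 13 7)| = |(2 8 10)(4 9 15)(5 13 7)| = 3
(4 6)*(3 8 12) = (3 8 12)(4 6) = [0, 1, 2, 8, 6, 5, 4, 7, 12, 9, 10, 11, 3]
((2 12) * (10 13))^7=(2 12)(10 13)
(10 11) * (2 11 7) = (2 11 10 7) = [0, 1, 11, 3, 4, 5, 6, 2, 8, 9, 7, 10]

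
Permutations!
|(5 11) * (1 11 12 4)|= 5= |(1 11 5 12 4)|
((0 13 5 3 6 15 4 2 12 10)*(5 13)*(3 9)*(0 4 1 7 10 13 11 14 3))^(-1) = (0 9 5)(1 15 6 3 14 11 13 12 2 4 10 7)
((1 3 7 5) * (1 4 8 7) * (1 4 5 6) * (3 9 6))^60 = (9)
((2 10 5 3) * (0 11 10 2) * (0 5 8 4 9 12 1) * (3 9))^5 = ((0 11 10 8 4 3 5 9 12 1))^5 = (0 3)(1 4)(5 11)(8 12)(9 10)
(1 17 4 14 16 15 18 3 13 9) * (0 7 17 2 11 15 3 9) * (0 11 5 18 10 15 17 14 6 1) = (0 7 14 16 3 13 11 17 4 6 1 2 5 18 9)(10 15) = [7, 2, 5, 13, 6, 18, 1, 14, 8, 0, 15, 17, 12, 11, 16, 10, 3, 4, 9]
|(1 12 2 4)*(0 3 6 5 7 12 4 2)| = 6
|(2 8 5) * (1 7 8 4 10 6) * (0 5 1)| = |(0 5 2 4 10 6)(1 7 8)| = 6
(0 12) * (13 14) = (0 12)(13 14) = [12, 1, 2, 3, 4, 5, 6, 7, 8, 9, 10, 11, 0, 14, 13]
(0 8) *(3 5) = (0 8)(3 5) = [8, 1, 2, 5, 4, 3, 6, 7, 0]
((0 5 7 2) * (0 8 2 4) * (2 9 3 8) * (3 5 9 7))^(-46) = (0 3 4 5 7 9 8) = ((0 9 5 3 8 7 4))^(-46)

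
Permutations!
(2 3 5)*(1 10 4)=(1 10 4)(2 3 5)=[0, 10, 3, 5, 1, 2, 6, 7, 8, 9, 4]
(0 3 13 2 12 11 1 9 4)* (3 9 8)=[9, 8, 12, 13, 0, 5, 6, 7, 3, 4, 10, 1, 11, 2]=(0 9 4)(1 8 3 13 2 12 11)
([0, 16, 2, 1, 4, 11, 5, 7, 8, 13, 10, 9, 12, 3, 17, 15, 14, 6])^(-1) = (1 3 13 9 11 5 6 17 14 16)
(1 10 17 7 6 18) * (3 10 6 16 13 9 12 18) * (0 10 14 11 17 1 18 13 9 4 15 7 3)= (18)(0 10 1 6)(3 14 11 17)(4 15 7 16 9 12 13)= [10, 6, 2, 14, 15, 5, 0, 16, 8, 12, 1, 17, 13, 4, 11, 7, 9, 3, 18]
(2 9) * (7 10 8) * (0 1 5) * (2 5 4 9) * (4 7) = (0 1 7 10 8 4 9 5) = [1, 7, 2, 3, 9, 0, 6, 10, 4, 5, 8]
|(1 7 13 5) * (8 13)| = 5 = |(1 7 8 13 5)|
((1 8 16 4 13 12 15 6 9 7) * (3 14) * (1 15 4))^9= (16)(3 14)(6 9 7 15)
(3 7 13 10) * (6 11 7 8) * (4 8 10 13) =(13)(3 10)(4 8 6 11 7) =[0, 1, 2, 10, 8, 5, 11, 4, 6, 9, 3, 7, 12, 13]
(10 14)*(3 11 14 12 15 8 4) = [0, 1, 2, 11, 3, 5, 6, 7, 4, 9, 12, 14, 15, 13, 10, 8] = (3 11 14 10 12 15 8 4)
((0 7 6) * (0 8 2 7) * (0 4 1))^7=((0 4 1)(2 7 6 8))^7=(0 4 1)(2 8 6 7)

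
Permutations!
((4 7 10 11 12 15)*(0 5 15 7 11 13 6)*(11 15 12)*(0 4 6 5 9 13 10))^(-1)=((0 9 13 5 12 7)(4 15 6))^(-1)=(0 7 12 5 13 9)(4 6 15)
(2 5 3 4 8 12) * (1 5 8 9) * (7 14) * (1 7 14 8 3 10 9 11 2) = (14)(1 5 10 9 7 8 12)(2 3 4 11) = [0, 5, 3, 4, 11, 10, 6, 8, 12, 7, 9, 2, 1, 13, 14]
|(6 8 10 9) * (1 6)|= |(1 6 8 10 9)|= 5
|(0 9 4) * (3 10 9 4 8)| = |(0 4)(3 10 9 8)| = 4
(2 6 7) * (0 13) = [13, 1, 6, 3, 4, 5, 7, 2, 8, 9, 10, 11, 12, 0] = (0 13)(2 6 7)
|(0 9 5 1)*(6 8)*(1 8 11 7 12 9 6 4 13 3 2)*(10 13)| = 14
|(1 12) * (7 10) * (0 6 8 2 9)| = 10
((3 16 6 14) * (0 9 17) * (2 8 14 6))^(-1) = (0 17 9)(2 16 3 14 8)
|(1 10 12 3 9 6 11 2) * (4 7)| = 8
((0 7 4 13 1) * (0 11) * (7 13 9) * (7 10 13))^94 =(0 1 10 4)(7 11 13 9)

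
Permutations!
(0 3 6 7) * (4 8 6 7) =(0 3 7)(4 8 6) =[3, 1, 2, 7, 8, 5, 4, 0, 6]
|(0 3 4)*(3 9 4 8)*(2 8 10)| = |(0 9 4)(2 8 3 10)| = 12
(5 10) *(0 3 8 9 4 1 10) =[3, 10, 2, 8, 1, 0, 6, 7, 9, 4, 5] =(0 3 8 9 4 1 10 5)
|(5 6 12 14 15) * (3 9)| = |(3 9)(5 6 12 14 15)| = 10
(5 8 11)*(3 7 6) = (3 7 6)(5 8 11) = [0, 1, 2, 7, 4, 8, 3, 6, 11, 9, 10, 5]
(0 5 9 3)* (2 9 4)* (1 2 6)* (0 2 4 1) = (0 5 1 4 6)(2 9 3) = [5, 4, 9, 2, 6, 1, 0, 7, 8, 3]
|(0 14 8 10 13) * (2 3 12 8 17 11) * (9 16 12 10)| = 8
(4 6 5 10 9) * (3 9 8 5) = (3 9 4 6)(5 10 8) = [0, 1, 2, 9, 6, 10, 3, 7, 5, 4, 8]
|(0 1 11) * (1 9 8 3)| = |(0 9 8 3 1 11)| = 6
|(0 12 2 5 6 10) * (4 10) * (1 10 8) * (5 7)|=|(0 12 2 7 5 6 4 8 1 10)|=10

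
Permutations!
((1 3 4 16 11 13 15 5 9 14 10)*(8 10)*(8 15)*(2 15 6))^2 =(1 4 11 8)(2 5 14)(3 16 13 10)(6 15 9)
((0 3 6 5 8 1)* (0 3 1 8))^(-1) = (8)(0 5 6 3 1) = ((8)(0 1 3 6 5))^(-1)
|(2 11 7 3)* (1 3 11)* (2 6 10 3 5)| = |(1 5 2)(3 6 10)(7 11)| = 6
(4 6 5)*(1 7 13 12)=(1 7 13 12)(4 6 5)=[0, 7, 2, 3, 6, 4, 5, 13, 8, 9, 10, 11, 1, 12]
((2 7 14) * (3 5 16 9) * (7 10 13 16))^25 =(2 7 3 16 10 14 5 9 13)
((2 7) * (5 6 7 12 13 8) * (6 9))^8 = (13)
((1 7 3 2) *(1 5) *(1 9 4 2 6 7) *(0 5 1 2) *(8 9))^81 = ((0 5 8 9 4)(1 2)(3 6 7))^81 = (0 5 8 9 4)(1 2)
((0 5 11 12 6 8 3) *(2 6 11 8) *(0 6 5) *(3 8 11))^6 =(12)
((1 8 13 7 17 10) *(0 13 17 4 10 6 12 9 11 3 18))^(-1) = ((0 13 7 4 10 1 8 17 6 12 9 11 3 18))^(-1) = (0 18 3 11 9 12 6 17 8 1 10 4 7 13)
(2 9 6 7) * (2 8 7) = (2 9 6)(7 8) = [0, 1, 9, 3, 4, 5, 2, 8, 7, 6]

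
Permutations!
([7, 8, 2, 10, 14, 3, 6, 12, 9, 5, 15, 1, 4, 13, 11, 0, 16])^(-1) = (16)(0 15 10 3 5 9 8 1 11 14 4 12 7)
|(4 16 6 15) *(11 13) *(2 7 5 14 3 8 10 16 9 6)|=8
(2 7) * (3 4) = (2 7)(3 4) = [0, 1, 7, 4, 3, 5, 6, 2]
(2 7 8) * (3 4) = (2 7 8)(3 4) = [0, 1, 7, 4, 3, 5, 6, 8, 2]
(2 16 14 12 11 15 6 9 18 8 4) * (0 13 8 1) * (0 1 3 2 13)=(2 16 14 12 11 15 6 9 18 3)(4 13 8)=[0, 1, 16, 2, 13, 5, 9, 7, 4, 18, 10, 15, 11, 8, 12, 6, 14, 17, 3]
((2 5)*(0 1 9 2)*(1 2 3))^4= (0 2 5)(1 9 3)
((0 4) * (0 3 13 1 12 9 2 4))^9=(1 9 4 13 12 2 3)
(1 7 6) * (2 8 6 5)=[0, 7, 8, 3, 4, 2, 1, 5, 6]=(1 7 5 2 8 6)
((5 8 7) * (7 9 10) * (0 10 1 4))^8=(10)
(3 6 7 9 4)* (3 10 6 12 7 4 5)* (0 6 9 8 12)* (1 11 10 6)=[1, 11, 2, 0, 6, 3, 4, 8, 12, 5, 9, 10, 7]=(0 1 11 10 9 5 3)(4 6)(7 8 12)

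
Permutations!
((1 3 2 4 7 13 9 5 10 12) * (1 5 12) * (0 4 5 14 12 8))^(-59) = ((0 4 7 13 9 8)(1 3 2 5 10)(12 14))^(-59) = (0 4 7 13 9 8)(1 3 2 5 10)(12 14)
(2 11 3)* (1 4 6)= (1 4 6)(2 11 3)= [0, 4, 11, 2, 6, 5, 1, 7, 8, 9, 10, 3]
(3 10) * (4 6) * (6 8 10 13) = [0, 1, 2, 13, 8, 5, 4, 7, 10, 9, 3, 11, 12, 6] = (3 13 6 4 8 10)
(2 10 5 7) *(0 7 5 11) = (0 7 2 10 11) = [7, 1, 10, 3, 4, 5, 6, 2, 8, 9, 11, 0]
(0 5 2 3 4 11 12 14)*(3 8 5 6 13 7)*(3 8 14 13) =[6, 1, 14, 4, 11, 2, 3, 8, 5, 9, 10, 12, 13, 7, 0] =(0 6 3 4 11 12 13 7 8 5 2 14)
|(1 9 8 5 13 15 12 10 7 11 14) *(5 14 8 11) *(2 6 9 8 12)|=|(1 8 14)(2 6 9 11 12 10 7 5 13 15)|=30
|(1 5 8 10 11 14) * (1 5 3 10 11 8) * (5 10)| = |(1 3 5)(8 11 14 10)| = 12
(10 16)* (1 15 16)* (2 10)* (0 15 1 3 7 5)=(0 15 16 2 10 3 7 5)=[15, 1, 10, 7, 4, 0, 6, 5, 8, 9, 3, 11, 12, 13, 14, 16, 2]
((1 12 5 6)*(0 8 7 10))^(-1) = ((0 8 7 10)(1 12 5 6))^(-1) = (0 10 7 8)(1 6 5 12)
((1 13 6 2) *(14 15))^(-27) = (1 13 6 2)(14 15)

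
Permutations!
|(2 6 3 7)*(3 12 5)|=|(2 6 12 5 3 7)|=6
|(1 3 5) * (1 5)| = 2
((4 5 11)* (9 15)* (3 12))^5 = (3 12)(4 11 5)(9 15)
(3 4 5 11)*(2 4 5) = (2 4)(3 5 11) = [0, 1, 4, 5, 2, 11, 6, 7, 8, 9, 10, 3]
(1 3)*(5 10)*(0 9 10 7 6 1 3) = [9, 0, 2, 3, 4, 7, 1, 6, 8, 10, 5] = (0 9 10 5 7 6 1)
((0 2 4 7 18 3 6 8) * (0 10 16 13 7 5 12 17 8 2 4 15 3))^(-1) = (0 18 7 13 16 10 8 17 12 5 4)(2 6 3 15)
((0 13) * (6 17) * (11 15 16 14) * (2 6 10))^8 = ((0 13)(2 6 17 10)(11 15 16 14))^8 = (17)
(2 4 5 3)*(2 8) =(2 4 5 3 8) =[0, 1, 4, 8, 5, 3, 6, 7, 2]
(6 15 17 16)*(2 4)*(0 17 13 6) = [17, 1, 4, 3, 2, 5, 15, 7, 8, 9, 10, 11, 12, 6, 14, 13, 0, 16] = (0 17 16)(2 4)(6 15 13)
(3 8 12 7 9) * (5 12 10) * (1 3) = (1 3 8 10 5 12 7 9) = [0, 3, 2, 8, 4, 12, 6, 9, 10, 1, 5, 11, 7]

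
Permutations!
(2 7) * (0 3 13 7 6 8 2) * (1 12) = [3, 12, 6, 13, 4, 5, 8, 0, 2, 9, 10, 11, 1, 7] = (0 3 13 7)(1 12)(2 6 8)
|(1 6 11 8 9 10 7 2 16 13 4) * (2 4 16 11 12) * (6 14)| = 22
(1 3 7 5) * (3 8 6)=(1 8 6 3 7 5)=[0, 8, 2, 7, 4, 1, 3, 5, 6]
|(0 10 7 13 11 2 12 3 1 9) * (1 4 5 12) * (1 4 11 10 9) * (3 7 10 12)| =|(0 9)(2 4 5 3 11)(7 13 12)| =30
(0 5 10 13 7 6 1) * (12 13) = (0 5 10 12 13 7 6 1) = [5, 0, 2, 3, 4, 10, 1, 6, 8, 9, 12, 11, 13, 7]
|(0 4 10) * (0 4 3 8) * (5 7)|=6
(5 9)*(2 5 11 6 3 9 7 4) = (2 5 7 4)(3 9 11 6) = [0, 1, 5, 9, 2, 7, 3, 4, 8, 11, 10, 6]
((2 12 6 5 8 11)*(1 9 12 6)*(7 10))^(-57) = ((1 9 12)(2 6 5 8 11)(7 10))^(-57) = (12)(2 8 6 11 5)(7 10)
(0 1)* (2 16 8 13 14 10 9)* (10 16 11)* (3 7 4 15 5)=(0 1)(2 11 10 9)(3 7 4 15 5)(8 13 14 16)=[1, 0, 11, 7, 15, 3, 6, 4, 13, 2, 9, 10, 12, 14, 16, 5, 8]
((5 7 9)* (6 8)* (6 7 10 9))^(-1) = (5 9 10)(6 7 8)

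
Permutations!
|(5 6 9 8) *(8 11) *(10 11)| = |(5 6 9 10 11 8)| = 6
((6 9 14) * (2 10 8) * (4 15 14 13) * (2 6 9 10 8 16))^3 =((2 8 6 10 16)(4 15 14 9 13))^3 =(2 10 8 16 6)(4 9 15 13 14)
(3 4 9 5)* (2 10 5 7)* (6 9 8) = (2 10 5 3 4 8 6 9 7) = [0, 1, 10, 4, 8, 3, 9, 2, 6, 7, 5]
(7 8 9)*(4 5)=(4 5)(7 8 9)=[0, 1, 2, 3, 5, 4, 6, 8, 9, 7]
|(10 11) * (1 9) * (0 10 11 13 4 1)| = 6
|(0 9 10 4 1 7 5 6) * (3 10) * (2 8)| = |(0 9 3 10 4 1 7 5 6)(2 8)| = 18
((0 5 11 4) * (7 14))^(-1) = ((0 5 11 4)(7 14))^(-1) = (0 4 11 5)(7 14)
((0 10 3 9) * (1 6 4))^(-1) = ((0 10 3 9)(1 6 4))^(-1) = (0 9 3 10)(1 4 6)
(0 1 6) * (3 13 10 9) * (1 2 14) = (0 2 14 1 6)(3 13 10 9) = [2, 6, 14, 13, 4, 5, 0, 7, 8, 3, 9, 11, 12, 10, 1]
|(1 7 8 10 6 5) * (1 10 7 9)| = |(1 9)(5 10 6)(7 8)| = 6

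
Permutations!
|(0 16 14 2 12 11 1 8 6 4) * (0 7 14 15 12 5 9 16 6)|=14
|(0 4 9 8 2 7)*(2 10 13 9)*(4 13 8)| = |(0 13 9 4 2 7)(8 10)| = 6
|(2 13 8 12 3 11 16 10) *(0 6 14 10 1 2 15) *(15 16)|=13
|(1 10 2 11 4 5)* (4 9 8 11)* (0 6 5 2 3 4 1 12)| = |(0 6 5 12)(1 10 3 4 2)(8 11 9)| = 60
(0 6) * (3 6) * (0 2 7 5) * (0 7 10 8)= (0 3 6 2 10 8)(5 7)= [3, 1, 10, 6, 4, 7, 2, 5, 0, 9, 8]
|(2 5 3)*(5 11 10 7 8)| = |(2 11 10 7 8 5 3)| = 7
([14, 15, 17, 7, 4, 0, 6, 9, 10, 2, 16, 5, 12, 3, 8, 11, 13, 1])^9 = [2, 13, 10, 0, 4, 9, 6, 14, 1, 8, 15, 7, 12, 5, 17, 3, 11, 16]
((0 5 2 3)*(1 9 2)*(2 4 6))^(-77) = (0 9 2 5 4 3 1 6)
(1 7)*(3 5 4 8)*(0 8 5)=[8, 7, 2, 0, 5, 4, 6, 1, 3]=(0 8 3)(1 7)(4 5)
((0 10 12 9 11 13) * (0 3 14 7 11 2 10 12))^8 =(0 2 12 10 9)(3 11 14 13 7)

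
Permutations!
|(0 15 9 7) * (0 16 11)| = 6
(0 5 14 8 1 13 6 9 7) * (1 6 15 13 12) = (0 5 14 8 6 9 7)(1 12)(13 15) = [5, 12, 2, 3, 4, 14, 9, 0, 6, 7, 10, 11, 1, 15, 8, 13]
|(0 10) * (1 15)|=2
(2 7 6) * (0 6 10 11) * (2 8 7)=(0 6 8 7 10 11)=[6, 1, 2, 3, 4, 5, 8, 10, 7, 9, 11, 0]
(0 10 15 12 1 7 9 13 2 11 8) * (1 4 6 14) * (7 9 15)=(0 10 7 15 12 4 6 14 1 9 13 2 11 8)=[10, 9, 11, 3, 6, 5, 14, 15, 0, 13, 7, 8, 4, 2, 1, 12]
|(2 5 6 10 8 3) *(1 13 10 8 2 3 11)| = 8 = |(1 13 10 2 5 6 8 11)|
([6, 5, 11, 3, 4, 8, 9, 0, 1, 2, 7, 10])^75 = [10, 1, 6, 3, 4, 5, 7, 11, 8, 0, 2, 9]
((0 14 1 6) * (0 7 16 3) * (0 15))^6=(0 3 7 1)(6 14 15 16)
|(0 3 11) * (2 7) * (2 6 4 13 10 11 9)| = |(0 3 9 2 7 6 4 13 10 11)| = 10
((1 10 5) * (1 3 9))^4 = (1 9 3 5 10)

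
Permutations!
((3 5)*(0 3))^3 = ((0 3 5))^3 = (5)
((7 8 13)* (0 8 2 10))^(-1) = (0 10 2 7 13 8)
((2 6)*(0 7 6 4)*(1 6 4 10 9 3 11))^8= (0 4 7)(1 6 2 10 9 3 11)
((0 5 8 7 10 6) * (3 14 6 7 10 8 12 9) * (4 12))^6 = (0 14 9 4)(3 12 5 6)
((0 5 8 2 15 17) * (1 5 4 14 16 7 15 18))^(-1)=(0 17 15 7 16 14 4)(1 18 2 8 5)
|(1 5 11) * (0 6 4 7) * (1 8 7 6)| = 6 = |(0 1 5 11 8 7)(4 6)|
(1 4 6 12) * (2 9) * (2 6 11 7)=[0, 4, 9, 3, 11, 5, 12, 2, 8, 6, 10, 7, 1]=(1 4 11 7 2 9 6 12)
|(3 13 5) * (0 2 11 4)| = |(0 2 11 4)(3 13 5)| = 12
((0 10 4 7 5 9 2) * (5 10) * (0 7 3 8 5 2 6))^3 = (0 10 8 6 7 3 9 2 4 5)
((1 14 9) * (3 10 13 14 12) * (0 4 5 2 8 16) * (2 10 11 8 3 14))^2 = (0 5 13 3 8)(1 14)(2 11 16 4 10)(9 12)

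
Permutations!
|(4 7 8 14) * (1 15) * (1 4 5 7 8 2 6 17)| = 10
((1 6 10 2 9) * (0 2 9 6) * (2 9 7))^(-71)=(0 9 1)(2 6 10 7)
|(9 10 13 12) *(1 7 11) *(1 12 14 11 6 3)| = |(1 7 6 3)(9 10 13 14 11 12)| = 12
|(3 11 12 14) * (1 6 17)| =12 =|(1 6 17)(3 11 12 14)|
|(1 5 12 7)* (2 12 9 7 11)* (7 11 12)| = 6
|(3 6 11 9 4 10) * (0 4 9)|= 6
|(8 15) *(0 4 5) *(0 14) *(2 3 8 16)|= |(0 4 5 14)(2 3 8 15 16)|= 20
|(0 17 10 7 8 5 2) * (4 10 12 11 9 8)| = 24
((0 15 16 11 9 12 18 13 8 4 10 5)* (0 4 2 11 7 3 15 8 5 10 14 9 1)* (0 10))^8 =(0 2 1)(4 14 9 12 18 13 5)(8 11 10)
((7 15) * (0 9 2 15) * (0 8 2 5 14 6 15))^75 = ((0 9 5 14 6 15 7 8 2))^75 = (0 14 7)(2 5 15)(6 8 9)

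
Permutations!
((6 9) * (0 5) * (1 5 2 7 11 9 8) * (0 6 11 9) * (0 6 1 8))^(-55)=((0 2 7 9 11 6)(1 5))^(-55)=(0 6 11 9 7 2)(1 5)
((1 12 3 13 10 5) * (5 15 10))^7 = (1 3 5 12 13)(10 15) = ((1 12 3 13 5)(10 15))^7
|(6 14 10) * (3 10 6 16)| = 6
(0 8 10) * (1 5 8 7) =[7, 5, 2, 3, 4, 8, 6, 1, 10, 9, 0] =(0 7 1 5 8 10)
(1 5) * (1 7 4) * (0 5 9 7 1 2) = [5, 9, 0, 3, 2, 1, 6, 4, 8, 7] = (0 5 1 9 7 4 2)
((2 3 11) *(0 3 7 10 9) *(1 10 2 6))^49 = (11)(2 7)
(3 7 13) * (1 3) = (1 3 7 13) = [0, 3, 2, 7, 4, 5, 6, 13, 8, 9, 10, 11, 12, 1]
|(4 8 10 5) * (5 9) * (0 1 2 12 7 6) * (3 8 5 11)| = |(0 1 2 12 7 6)(3 8 10 9 11)(4 5)| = 30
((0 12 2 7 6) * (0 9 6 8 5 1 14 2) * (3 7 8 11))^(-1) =((0 12)(1 14 2 8 5)(3 7 11)(6 9))^(-1) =(0 12)(1 5 8 2 14)(3 11 7)(6 9)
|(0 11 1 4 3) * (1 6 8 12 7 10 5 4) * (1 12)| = 11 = |(0 11 6 8 1 12 7 10 5 4 3)|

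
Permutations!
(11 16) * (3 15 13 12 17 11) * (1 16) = [0, 16, 2, 15, 4, 5, 6, 7, 8, 9, 10, 1, 17, 12, 14, 13, 3, 11] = (1 16 3 15 13 12 17 11)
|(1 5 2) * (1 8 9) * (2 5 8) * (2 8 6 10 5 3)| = 8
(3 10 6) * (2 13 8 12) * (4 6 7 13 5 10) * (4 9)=(2 5 10 7 13 8 12)(3 9 4 6)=[0, 1, 5, 9, 6, 10, 3, 13, 12, 4, 7, 11, 2, 8]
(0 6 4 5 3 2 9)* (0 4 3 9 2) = [6, 1, 2, 0, 5, 9, 3, 7, 8, 4] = (0 6 3)(4 5 9)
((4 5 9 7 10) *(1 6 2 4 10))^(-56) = ((10)(1 6 2 4 5 9 7))^(-56) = (10)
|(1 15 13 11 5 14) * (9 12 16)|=|(1 15 13 11 5 14)(9 12 16)|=6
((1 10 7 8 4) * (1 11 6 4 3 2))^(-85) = (1 2 3 8 7 10)(4 6 11)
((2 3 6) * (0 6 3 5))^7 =((0 6 2 5))^7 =(0 5 2 6)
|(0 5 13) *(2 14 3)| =3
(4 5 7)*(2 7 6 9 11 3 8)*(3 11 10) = (11)(2 7 4 5 6 9 10 3 8) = [0, 1, 7, 8, 5, 6, 9, 4, 2, 10, 3, 11]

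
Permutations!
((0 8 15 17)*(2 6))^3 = (0 17 15 8)(2 6)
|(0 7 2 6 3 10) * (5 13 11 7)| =9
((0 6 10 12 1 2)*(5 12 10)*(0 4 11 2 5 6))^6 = (12)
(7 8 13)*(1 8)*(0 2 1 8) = (0 2 1)(7 8 13) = [2, 0, 1, 3, 4, 5, 6, 8, 13, 9, 10, 11, 12, 7]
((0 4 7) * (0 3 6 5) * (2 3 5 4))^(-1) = ((0 2 3 6 4 7 5))^(-1) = (0 5 7 4 6 3 2)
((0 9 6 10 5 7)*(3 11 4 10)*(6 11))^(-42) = (11)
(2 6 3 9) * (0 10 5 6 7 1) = (0 10 5 6 3 9 2 7 1) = [10, 0, 7, 9, 4, 6, 3, 1, 8, 2, 5]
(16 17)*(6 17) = [0, 1, 2, 3, 4, 5, 17, 7, 8, 9, 10, 11, 12, 13, 14, 15, 6, 16] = (6 17 16)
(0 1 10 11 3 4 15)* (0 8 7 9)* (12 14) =[1, 10, 2, 4, 15, 5, 6, 9, 7, 0, 11, 3, 14, 13, 12, 8] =(0 1 10 11 3 4 15 8 7 9)(12 14)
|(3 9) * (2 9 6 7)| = 5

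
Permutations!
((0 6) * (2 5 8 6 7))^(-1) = ((0 7 2 5 8 6))^(-1) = (0 6 8 5 2 7)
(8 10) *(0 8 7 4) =(0 8 10 7 4) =[8, 1, 2, 3, 0, 5, 6, 4, 10, 9, 7]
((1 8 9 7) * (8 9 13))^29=((1 9 7)(8 13))^29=(1 7 9)(8 13)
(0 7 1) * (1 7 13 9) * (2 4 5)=(0 13 9 1)(2 4 5)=[13, 0, 4, 3, 5, 2, 6, 7, 8, 1, 10, 11, 12, 9]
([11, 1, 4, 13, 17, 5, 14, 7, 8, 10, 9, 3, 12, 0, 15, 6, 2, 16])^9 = [11, 1, 4, 13, 17, 5, 6, 7, 8, 10, 9, 3, 12, 0, 14, 15, 2, 16]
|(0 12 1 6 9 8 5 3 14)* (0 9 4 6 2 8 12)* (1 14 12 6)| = 10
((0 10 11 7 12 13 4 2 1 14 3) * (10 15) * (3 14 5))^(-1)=(0 3 5 1 2 4 13 12 7 11 10 15)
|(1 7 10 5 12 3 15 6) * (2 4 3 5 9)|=18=|(1 7 10 9 2 4 3 15 6)(5 12)|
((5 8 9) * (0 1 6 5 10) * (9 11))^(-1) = ((0 1 6 5 8 11 9 10))^(-1) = (0 10 9 11 8 5 6 1)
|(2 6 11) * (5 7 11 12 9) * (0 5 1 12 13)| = |(0 5 7 11 2 6 13)(1 12 9)| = 21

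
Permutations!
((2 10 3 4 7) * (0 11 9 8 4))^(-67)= ((0 11 9 8 4 7 2 10 3))^(-67)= (0 7 11 2 9 10 8 3 4)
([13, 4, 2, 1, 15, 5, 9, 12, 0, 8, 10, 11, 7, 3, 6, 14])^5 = (0 15)(1 9)(3 6)(4 8)(7 12)(13 14)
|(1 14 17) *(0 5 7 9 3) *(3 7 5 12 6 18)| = 30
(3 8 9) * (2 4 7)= (2 4 7)(3 8 9)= [0, 1, 4, 8, 7, 5, 6, 2, 9, 3]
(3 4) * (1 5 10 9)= (1 5 10 9)(3 4)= [0, 5, 2, 4, 3, 10, 6, 7, 8, 1, 9]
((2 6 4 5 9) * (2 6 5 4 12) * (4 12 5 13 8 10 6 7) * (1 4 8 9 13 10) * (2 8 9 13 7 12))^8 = (13)(1 12 7 6 2)(4 8 9 5 10)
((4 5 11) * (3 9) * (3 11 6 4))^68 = ((3 9 11)(4 5 6))^68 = (3 11 9)(4 6 5)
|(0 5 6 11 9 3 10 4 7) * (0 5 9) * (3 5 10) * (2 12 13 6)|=|(0 9 5 2 12 13 6 11)(4 7 10)|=24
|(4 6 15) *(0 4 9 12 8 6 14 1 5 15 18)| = 11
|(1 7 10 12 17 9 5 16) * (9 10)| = 15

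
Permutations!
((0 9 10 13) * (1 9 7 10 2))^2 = ((0 7 10 13)(1 9 2))^2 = (0 10)(1 2 9)(7 13)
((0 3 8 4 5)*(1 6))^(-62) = (0 4 3 5 8) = ((0 3 8 4 5)(1 6))^(-62)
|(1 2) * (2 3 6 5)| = |(1 3 6 5 2)| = 5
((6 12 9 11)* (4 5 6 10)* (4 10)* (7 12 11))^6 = (12)(4 6)(5 11) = ((4 5 6 11)(7 12 9))^6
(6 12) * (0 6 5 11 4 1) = (0 6 12 5 11 4 1) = [6, 0, 2, 3, 1, 11, 12, 7, 8, 9, 10, 4, 5]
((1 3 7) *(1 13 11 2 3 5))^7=((1 5)(2 3 7 13 11))^7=(1 5)(2 7 11 3 13)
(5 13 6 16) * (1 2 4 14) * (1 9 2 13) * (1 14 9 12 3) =(1 13 6 16 5 14 12 3)(2 4 9) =[0, 13, 4, 1, 9, 14, 16, 7, 8, 2, 10, 11, 3, 6, 12, 15, 5]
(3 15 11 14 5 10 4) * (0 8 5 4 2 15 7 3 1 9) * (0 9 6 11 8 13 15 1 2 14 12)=(0 13 15 8 5 10 14 4 2 1 6 11 12)(3 7)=[13, 6, 1, 7, 2, 10, 11, 3, 5, 9, 14, 12, 0, 15, 4, 8]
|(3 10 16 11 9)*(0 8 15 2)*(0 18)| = 5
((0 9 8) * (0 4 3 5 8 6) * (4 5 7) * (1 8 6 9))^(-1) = (9)(0 6 5 8 1)(3 4 7)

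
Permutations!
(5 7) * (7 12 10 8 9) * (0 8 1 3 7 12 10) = (0 8 9 12)(1 3 7 5 10) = [8, 3, 2, 7, 4, 10, 6, 5, 9, 12, 1, 11, 0]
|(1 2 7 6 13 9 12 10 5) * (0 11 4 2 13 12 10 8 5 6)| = |(0 11 4 2 7)(1 13 9 10 6 12 8 5)| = 40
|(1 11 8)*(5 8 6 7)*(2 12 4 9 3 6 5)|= 28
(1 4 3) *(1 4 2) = [0, 2, 1, 4, 3] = (1 2)(3 4)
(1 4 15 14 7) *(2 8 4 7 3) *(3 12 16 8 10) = (1 7)(2 10 3)(4 15 14 12 16 8) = [0, 7, 10, 2, 15, 5, 6, 1, 4, 9, 3, 11, 16, 13, 12, 14, 8]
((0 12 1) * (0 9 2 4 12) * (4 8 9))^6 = ((1 4 12)(2 8 9))^6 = (12)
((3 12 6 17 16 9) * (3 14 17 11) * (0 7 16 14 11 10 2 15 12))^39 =((0 7 16 9 11 3)(2 15 12 6 10)(14 17))^39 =(0 9)(2 10 6 12 15)(3 16)(7 11)(14 17)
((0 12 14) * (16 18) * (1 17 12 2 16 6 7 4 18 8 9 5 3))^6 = (0 3 2 1 16 17 8 12 9 14 5)(4 6)(7 18)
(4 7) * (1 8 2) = (1 8 2)(4 7) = [0, 8, 1, 3, 7, 5, 6, 4, 2]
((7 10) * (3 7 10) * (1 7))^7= (10)(1 7 3)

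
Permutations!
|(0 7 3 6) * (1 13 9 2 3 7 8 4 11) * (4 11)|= |(0 8 11 1 13 9 2 3 6)|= 9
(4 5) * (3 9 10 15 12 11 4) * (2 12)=[0, 1, 12, 9, 5, 3, 6, 7, 8, 10, 15, 4, 11, 13, 14, 2]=(2 12 11 4 5 3 9 10 15)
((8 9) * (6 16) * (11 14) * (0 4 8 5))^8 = (16)(0 9 4 5 8)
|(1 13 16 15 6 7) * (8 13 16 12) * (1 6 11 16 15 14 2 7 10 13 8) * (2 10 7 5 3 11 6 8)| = 14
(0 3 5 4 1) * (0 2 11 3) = [0, 2, 11, 5, 1, 4, 6, 7, 8, 9, 10, 3] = (1 2 11 3 5 4)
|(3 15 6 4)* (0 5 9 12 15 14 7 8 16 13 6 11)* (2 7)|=18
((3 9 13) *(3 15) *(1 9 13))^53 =((1 9)(3 13 15))^53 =(1 9)(3 15 13)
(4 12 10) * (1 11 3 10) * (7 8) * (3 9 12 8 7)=(1 11 9 12)(3 10 4 8)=[0, 11, 2, 10, 8, 5, 6, 7, 3, 12, 4, 9, 1]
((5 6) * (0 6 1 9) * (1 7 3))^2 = (0 5 3 9 6 7 1)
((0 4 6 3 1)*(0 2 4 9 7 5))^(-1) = (0 5 7 9)(1 3 6 4 2)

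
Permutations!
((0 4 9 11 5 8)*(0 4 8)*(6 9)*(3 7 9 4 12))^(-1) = ((0 8 12 3 7 9 11 5)(4 6))^(-1) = (0 5 11 9 7 3 12 8)(4 6)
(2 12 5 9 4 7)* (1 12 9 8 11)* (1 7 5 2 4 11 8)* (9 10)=(1 12 2 10 9 11 7 4 5)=[0, 12, 10, 3, 5, 1, 6, 4, 8, 11, 9, 7, 2]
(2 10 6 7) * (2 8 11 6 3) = (2 10 3)(6 7 8 11) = [0, 1, 10, 2, 4, 5, 7, 8, 11, 9, 3, 6]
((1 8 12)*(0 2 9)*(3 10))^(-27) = (12)(3 10)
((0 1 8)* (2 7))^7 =(0 1 8)(2 7)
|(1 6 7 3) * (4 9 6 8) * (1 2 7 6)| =|(1 8 4 9)(2 7 3)| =12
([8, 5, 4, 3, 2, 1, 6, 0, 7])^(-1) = (0 7 8)(1 5)(2 4)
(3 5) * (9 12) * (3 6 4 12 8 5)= (4 12 9 8 5 6)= [0, 1, 2, 3, 12, 6, 4, 7, 5, 8, 10, 11, 9]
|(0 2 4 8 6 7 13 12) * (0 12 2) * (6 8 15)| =|(2 4 15 6 7 13)| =6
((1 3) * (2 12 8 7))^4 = (12)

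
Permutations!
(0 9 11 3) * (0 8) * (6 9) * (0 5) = [6, 1, 2, 8, 4, 0, 9, 7, 5, 11, 10, 3] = (0 6 9 11 3 8 5)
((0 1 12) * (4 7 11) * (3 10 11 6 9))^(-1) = (0 12 1)(3 9 6 7 4 11 10)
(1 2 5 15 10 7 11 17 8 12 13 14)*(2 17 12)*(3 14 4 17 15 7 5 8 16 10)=[0, 15, 8, 14, 17, 7, 6, 11, 2, 9, 5, 12, 13, 4, 1, 3, 10, 16]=(1 15 3 14)(2 8)(4 17 16 10 5 7 11 12 13)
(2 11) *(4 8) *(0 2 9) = (0 2 11 9)(4 8) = [2, 1, 11, 3, 8, 5, 6, 7, 4, 0, 10, 9]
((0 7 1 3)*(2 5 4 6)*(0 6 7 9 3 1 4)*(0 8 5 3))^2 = (9)(2 6 3)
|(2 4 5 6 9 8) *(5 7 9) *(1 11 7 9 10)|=|(1 11 7 10)(2 4 9 8)(5 6)|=4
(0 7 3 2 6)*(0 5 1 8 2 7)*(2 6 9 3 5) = (1 8 6 2 9 3 7 5) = [0, 8, 9, 7, 4, 1, 2, 5, 6, 3]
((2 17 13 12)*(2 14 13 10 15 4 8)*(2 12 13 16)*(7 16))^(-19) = (2 17 10 15 4 8 12 14 7 16)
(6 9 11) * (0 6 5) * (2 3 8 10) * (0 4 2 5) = (0 6 9 11)(2 3 8 10 5 4) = [6, 1, 3, 8, 2, 4, 9, 7, 10, 11, 5, 0]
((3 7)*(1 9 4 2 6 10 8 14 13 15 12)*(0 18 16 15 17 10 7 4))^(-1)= (0 9 1 12 15 16 18)(2 4 3 7 6)(8 10 17 13 14)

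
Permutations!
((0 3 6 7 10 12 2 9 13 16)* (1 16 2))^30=(0 1 10 6)(3 16 12 7)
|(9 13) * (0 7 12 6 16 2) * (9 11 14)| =12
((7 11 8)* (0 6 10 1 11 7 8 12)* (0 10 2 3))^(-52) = ((0 6 2 3)(1 11 12 10))^(-52) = (12)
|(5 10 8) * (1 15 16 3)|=12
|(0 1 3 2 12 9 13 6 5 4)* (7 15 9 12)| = |(0 1 3 2 7 15 9 13 6 5 4)| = 11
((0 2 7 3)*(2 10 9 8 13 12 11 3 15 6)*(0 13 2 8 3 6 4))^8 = (0 8 3 15 11 10 2 13 4 6 9 7 12)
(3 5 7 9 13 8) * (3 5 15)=(3 15)(5 7 9 13 8)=[0, 1, 2, 15, 4, 7, 6, 9, 5, 13, 10, 11, 12, 8, 14, 3]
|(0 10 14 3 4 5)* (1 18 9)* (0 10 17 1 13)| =|(0 17 1 18 9 13)(3 4 5 10 14)| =30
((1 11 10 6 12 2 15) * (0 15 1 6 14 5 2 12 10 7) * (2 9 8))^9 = (0 1 9 10)(2 5 6 7)(8 14 15 11)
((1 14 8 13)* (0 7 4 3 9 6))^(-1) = (0 6 9 3 4 7)(1 13 8 14)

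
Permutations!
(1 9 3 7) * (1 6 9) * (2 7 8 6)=[0, 1, 7, 8, 4, 5, 9, 2, 6, 3]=(2 7)(3 8 6 9)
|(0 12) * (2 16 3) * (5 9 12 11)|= |(0 11 5 9 12)(2 16 3)|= 15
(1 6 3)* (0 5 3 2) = (0 5 3 1 6 2) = [5, 6, 0, 1, 4, 3, 2]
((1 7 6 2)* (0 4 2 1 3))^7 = ((0 4 2 3)(1 7 6))^7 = (0 3 2 4)(1 7 6)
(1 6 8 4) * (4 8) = (8)(1 6 4) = [0, 6, 2, 3, 1, 5, 4, 7, 8]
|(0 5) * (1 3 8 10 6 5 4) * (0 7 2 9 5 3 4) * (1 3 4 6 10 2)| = |(10)(1 6 4 3 8 2 9 5 7)| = 9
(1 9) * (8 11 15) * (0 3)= (0 3)(1 9)(8 11 15)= [3, 9, 2, 0, 4, 5, 6, 7, 11, 1, 10, 15, 12, 13, 14, 8]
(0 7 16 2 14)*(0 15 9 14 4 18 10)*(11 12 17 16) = (0 7 11 12 17 16 2 4 18 10)(9 14 15) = [7, 1, 4, 3, 18, 5, 6, 11, 8, 14, 0, 12, 17, 13, 15, 9, 2, 16, 10]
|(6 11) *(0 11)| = 3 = |(0 11 6)|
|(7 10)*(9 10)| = 3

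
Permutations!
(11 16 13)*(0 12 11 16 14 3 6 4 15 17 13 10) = (0 12 11 14 3 6 4 15 17 13 16 10) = [12, 1, 2, 6, 15, 5, 4, 7, 8, 9, 0, 14, 11, 16, 3, 17, 10, 13]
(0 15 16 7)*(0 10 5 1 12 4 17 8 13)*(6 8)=(0 15 16 7 10 5 1 12 4 17 6 8 13)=[15, 12, 2, 3, 17, 1, 8, 10, 13, 9, 5, 11, 4, 0, 14, 16, 7, 6]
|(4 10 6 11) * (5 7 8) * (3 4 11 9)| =|(11)(3 4 10 6 9)(5 7 8)| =15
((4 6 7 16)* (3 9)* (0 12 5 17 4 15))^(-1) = (0 15 16 7 6 4 17 5 12)(3 9)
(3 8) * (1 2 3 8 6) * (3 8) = (1 2 8 3 6) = [0, 2, 8, 6, 4, 5, 1, 7, 3]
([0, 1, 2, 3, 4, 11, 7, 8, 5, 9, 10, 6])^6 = (5 11 6 7 8)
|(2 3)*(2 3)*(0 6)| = 2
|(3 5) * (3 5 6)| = 2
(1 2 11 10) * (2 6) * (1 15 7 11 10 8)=(1 6 2 10 15 7 11 8)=[0, 6, 10, 3, 4, 5, 2, 11, 1, 9, 15, 8, 12, 13, 14, 7]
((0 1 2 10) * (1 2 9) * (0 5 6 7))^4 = (0 6 10)(2 7 5)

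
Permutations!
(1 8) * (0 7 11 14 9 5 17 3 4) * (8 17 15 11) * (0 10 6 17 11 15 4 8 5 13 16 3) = (0 7 5 4 10 6 17)(1 11 14 9 13 16 3 8) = [7, 11, 2, 8, 10, 4, 17, 5, 1, 13, 6, 14, 12, 16, 9, 15, 3, 0]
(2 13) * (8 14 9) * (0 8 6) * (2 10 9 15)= (0 8 14 15 2 13 10 9 6)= [8, 1, 13, 3, 4, 5, 0, 7, 14, 6, 9, 11, 12, 10, 15, 2]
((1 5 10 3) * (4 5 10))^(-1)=((1 10 3)(4 5))^(-1)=(1 3 10)(4 5)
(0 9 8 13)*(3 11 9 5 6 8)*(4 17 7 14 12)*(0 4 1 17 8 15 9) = (0 5 6 15 9 3 11)(1 17 7 14 12)(4 8 13) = [5, 17, 2, 11, 8, 6, 15, 14, 13, 3, 10, 0, 1, 4, 12, 9, 16, 7]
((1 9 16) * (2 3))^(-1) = (1 16 9)(2 3)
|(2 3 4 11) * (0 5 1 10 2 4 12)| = 14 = |(0 5 1 10 2 3 12)(4 11)|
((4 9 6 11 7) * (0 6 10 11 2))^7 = ((0 6 2)(4 9 10 11 7))^7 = (0 6 2)(4 10 7 9 11)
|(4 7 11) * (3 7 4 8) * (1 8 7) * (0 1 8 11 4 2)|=6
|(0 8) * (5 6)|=|(0 8)(5 6)|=2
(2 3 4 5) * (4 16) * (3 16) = (2 16 4 5) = [0, 1, 16, 3, 5, 2, 6, 7, 8, 9, 10, 11, 12, 13, 14, 15, 4]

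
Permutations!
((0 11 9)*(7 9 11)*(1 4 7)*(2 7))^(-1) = ((11)(0 1 4 2 7 9))^(-1) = (11)(0 9 7 2 4 1)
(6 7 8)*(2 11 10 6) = (2 11 10 6 7 8) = [0, 1, 11, 3, 4, 5, 7, 8, 2, 9, 6, 10]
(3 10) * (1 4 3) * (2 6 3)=(1 4 2 6 3 10)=[0, 4, 6, 10, 2, 5, 3, 7, 8, 9, 1]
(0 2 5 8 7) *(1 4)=(0 2 5 8 7)(1 4)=[2, 4, 5, 3, 1, 8, 6, 0, 7]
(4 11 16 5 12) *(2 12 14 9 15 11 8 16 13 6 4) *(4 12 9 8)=(2 9 15 11 13 6 12)(5 14 8 16)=[0, 1, 9, 3, 4, 14, 12, 7, 16, 15, 10, 13, 2, 6, 8, 11, 5]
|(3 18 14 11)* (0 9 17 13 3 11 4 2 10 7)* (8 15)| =22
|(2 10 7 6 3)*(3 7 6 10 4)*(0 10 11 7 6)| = 6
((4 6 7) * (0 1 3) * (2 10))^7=(0 1 3)(2 10)(4 6 7)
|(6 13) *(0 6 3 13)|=2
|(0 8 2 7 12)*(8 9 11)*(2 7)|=6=|(0 9 11 8 7 12)|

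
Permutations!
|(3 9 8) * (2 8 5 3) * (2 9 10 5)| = 3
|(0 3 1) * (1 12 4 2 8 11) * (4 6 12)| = |(0 3 4 2 8 11 1)(6 12)| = 14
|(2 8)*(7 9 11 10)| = |(2 8)(7 9 11 10)| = 4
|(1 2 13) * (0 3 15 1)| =|(0 3 15 1 2 13)| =6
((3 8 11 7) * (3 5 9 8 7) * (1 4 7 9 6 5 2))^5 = ((1 4 7 2)(3 9 8 11)(5 6))^5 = (1 4 7 2)(3 9 8 11)(5 6)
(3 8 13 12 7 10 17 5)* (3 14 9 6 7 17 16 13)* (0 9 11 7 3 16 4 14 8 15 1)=[9, 0, 2, 15, 14, 8, 3, 10, 16, 6, 4, 7, 17, 12, 11, 1, 13, 5]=(0 9 6 3 15 1)(4 14 11 7 10)(5 8 16 13 12 17)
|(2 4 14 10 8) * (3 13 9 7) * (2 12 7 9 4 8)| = 9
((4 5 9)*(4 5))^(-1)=((5 9))^(-1)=(5 9)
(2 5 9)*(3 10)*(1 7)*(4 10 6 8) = [0, 7, 5, 6, 10, 9, 8, 1, 4, 2, 3] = (1 7)(2 5 9)(3 6 8 4 10)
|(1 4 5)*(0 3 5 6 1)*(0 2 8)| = 15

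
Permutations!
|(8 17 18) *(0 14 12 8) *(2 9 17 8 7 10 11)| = |(0 14 12 7 10 11 2 9 17 18)| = 10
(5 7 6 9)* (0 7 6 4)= (0 7 4)(5 6 9)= [7, 1, 2, 3, 0, 6, 9, 4, 8, 5]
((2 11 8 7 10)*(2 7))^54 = (11)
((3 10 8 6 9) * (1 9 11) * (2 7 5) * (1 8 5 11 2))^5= (11)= ((1 9 3 10 5)(2 7 11 8 6))^5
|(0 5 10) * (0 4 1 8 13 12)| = |(0 5 10 4 1 8 13 12)| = 8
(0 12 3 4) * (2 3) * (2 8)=(0 12 8 2 3 4)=[12, 1, 3, 4, 0, 5, 6, 7, 2, 9, 10, 11, 8]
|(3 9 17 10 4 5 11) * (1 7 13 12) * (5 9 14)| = |(1 7 13 12)(3 14 5 11)(4 9 17 10)| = 4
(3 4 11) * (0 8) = (0 8)(3 4 11) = [8, 1, 2, 4, 11, 5, 6, 7, 0, 9, 10, 3]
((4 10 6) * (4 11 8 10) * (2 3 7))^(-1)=(2 7 3)(6 10 8 11)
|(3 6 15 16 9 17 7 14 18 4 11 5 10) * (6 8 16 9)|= 14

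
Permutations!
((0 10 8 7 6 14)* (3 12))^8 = (0 8 6)(7 14 10) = ((0 10 8 7 6 14)(3 12))^8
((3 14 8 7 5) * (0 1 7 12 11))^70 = (0 12 14 5 1 11 8 3 7)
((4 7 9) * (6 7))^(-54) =(4 7)(6 9)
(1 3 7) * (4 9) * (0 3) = [3, 0, 2, 7, 9, 5, 6, 1, 8, 4] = (0 3 7 1)(4 9)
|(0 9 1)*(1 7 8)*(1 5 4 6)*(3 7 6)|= 20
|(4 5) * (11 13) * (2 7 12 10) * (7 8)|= |(2 8 7 12 10)(4 5)(11 13)|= 10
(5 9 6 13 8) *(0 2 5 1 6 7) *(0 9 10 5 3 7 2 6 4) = (0 6 13 8 1 4)(2 3 7 9)(5 10) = [6, 4, 3, 7, 0, 10, 13, 9, 1, 2, 5, 11, 12, 8]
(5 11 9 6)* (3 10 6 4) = (3 10 6 5 11 9 4) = [0, 1, 2, 10, 3, 11, 5, 7, 8, 4, 6, 9]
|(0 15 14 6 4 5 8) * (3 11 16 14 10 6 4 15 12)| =9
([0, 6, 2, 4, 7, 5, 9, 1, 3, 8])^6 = (1 7 4 3 8 9 6)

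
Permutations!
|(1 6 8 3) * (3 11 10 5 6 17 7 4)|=5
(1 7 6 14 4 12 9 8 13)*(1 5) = (1 7 6 14 4 12 9 8 13 5) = [0, 7, 2, 3, 12, 1, 14, 6, 13, 8, 10, 11, 9, 5, 4]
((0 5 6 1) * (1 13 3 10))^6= (0 1 10 3 13 6 5)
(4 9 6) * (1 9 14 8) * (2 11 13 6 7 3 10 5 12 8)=(1 9 7 3 10 5 12 8)(2 11 13 6 4 14)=[0, 9, 11, 10, 14, 12, 4, 3, 1, 7, 5, 13, 8, 6, 2]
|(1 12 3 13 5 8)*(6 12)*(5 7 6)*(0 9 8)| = |(0 9 8 1 5)(3 13 7 6 12)| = 5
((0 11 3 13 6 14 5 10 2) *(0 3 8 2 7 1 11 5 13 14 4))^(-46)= (0 8 4 11 6 1 13 7 14 10 3 5 2)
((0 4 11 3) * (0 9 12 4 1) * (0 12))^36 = (0 1 12 4 11 3 9)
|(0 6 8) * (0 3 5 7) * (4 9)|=6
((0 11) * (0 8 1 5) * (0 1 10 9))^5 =(11)(1 5)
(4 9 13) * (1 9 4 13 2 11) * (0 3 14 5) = (0 3 14 5)(1 9 2 11) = [3, 9, 11, 14, 4, 0, 6, 7, 8, 2, 10, 1, 12, 13, 5]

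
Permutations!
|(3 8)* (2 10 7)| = 6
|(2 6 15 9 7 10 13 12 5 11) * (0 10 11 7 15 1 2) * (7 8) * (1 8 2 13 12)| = 18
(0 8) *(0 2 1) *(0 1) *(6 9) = (0 8 2)(6 9) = [8, 1, 0, 3, 4, 5, 9, 7, 2, 6]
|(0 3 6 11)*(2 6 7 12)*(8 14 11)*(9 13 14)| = 11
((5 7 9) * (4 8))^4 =(5 7 9)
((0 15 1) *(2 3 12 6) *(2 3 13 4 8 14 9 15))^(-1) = (0 1 15 9 14 8 4 13 2)(3 6 12)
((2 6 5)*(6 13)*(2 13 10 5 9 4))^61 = (2 9 13 10 4 6 5)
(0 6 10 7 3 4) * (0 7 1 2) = (0 6 10 1 2)(3 4 7) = [6, 2, 0, 4, 7, 5, 10, 3, 8, 9, 1]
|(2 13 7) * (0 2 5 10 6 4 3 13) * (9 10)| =8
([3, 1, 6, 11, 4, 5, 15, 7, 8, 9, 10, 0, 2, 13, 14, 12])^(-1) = (0 11 3)(2 12 15 6)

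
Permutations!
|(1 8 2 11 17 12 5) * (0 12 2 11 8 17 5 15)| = |(0 12 15)(1 17 2 8 11 5)| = 6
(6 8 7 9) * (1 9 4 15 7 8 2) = (1 9 6 2)(4 15 7) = [0, 9, 1, 3, 15, 5, 2, 4, 8, 6, 10, 11, 12, 13, 14, 7]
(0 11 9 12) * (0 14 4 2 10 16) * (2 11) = (0 2 10 16)(4 11 9 12 14) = [2, 1, 10, 3, 11, 5, 6, 7, 8, 12, 16, 9, 14, 13, 4, 15, 0]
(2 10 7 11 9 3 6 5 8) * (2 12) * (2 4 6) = (2 10 7 11 9 3)(4 6 5 8 12) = [0, 1, 10, 2, 6, 8, 5, 11, 12, 3, 7, 9, 4]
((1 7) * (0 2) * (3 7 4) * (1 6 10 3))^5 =(0 2)(1 4)(3 7 6 10)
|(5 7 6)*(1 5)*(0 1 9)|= |(0 1 5 7 6 9)|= 6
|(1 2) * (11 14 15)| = 6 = |(1 2)(11 14 15)|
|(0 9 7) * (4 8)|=6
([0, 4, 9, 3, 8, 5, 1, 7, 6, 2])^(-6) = (9)(1 8)(4 6)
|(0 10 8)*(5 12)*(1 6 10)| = |(0 1 6 10 8)(5 12)| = 10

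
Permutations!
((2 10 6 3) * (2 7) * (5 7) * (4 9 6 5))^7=((2 10 5 7)(3 4 9 6))^7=(2 7 5 10)(3 6 9 4)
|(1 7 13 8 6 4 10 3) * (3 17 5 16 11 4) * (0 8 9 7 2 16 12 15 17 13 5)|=|(0 8 6 3 1 2 16 11 4 10 13 9 7 5 12 15 17)|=17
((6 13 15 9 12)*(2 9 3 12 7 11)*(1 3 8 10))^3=(1 6 8 3 13 10 12 15)(2 11 7 9)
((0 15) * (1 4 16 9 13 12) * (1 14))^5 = ((0 15)(1 4 16 9 13 12 14))^5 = (0 15)(1 12 9 4 14 13 16)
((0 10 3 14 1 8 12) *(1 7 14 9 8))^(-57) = ((0 10 3 9 8 12)(7 14))^(-57) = (0 9)(3 12)(7 14)(8 10)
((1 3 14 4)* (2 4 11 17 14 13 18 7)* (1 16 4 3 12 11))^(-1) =(1 14 17 11 12)(2 7 18 13 3)(4 16)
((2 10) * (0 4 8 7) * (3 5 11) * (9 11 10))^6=((0 4 8 7)(2 9 11 3 5 10))^6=(11)(0 8)(4 7)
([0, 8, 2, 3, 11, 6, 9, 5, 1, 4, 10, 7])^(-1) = [0, 8, 2, 3, 9, 7, 5, 11, 1, 6, 10, 4]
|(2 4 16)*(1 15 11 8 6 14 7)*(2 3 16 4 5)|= 14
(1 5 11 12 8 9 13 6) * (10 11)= (1 5 10 11 12 8 9 13 6)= [0, 5, 2, 3, 4, 10, 1, 7, 9, 13, 11, 12, 8, 6]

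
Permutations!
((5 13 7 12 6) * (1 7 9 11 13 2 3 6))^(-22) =((1 7 12)(2 3 6 5)(9 11 13))^(-22) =(1 12 7)(2 6)(3 5)(9 13 11)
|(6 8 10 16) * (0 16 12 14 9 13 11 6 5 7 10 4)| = |(0 16 5 7 10 12 14 9 13 11 6 8 4)| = 13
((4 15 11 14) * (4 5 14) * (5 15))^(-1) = (4 11 15 14 5)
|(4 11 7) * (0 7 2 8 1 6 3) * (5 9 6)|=|(0 7 4 11 2 8 1 5 9 6 3)|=11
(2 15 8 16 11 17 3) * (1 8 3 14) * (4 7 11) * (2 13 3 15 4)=(1 8 16 2 4 7 11 17 14)(3 13)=[0, 8, 4, 13, 7, 5, 6, 11, 16, 9, 10, 17, 12, 3, 1, 15, 2, 14]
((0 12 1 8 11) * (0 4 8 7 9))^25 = (12)(4 8 11)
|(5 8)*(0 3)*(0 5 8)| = |(8)(0 3 5)| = 3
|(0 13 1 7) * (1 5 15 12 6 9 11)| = 10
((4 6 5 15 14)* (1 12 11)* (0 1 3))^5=((0 1 12 11 3)(4 6 5 15 14))^5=(15)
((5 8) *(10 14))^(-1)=((5 8)(10 14))^(-1)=(5 8)(10 14)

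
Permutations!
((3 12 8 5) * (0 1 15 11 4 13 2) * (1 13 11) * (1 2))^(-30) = ((0 13 1 15 2)(3 12 8 5)(4 11))^(-30) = (15)(3 8)(5 12)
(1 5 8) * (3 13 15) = (1 5 8)(3 13 15) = [0, 5, 2, 13, 4, 8, 6, 7, 1, 9, 10, 11, 12, 15, 14, 3]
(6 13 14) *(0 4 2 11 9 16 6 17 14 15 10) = (0 4 2 11 9 16 6 13 15 10)(14 17) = [4, 1, 11, 3, 2, 5, 13, 7, 8, 16, 0, 9, 12, 15, 17, 10, 6, 14]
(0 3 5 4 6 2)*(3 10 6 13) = (0 10 6 2)(3 5 4 13) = [10, 1, 0, 5, 13, 4, 2, 7, 8, 9, 6, 11, 12, 3]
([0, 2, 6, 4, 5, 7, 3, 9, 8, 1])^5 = [0, 5, 7, 1, 2, 6, 9, 3, 8, 4]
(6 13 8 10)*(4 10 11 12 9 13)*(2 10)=(2 10 6 4)(8 11 12 9 13)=[0, 1, 10, 3, 2, 5, 4, 7, 11, 13, 6, 12, 9, 8]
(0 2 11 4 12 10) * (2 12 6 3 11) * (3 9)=(0 12 10)(3 11 4 6 9)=[12, 1, 2, 11, 6, 5, 9, 7, 8, 3, 0, 4, 10]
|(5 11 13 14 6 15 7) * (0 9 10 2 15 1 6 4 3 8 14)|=|(0 9 10 2 15 7 5 11 13)(1 6)(3 8 14 4)|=36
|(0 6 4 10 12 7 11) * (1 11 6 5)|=|(0 5 1 11)(4 10 12 7 6)|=20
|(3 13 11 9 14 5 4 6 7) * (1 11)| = |(1 11 9 14 5 4 6 7 3 13)| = 10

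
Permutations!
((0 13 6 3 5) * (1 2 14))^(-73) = ((0 13 6 3 5)(1 2 14))^(-73) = (0 6 5 13 3)(1 14 2)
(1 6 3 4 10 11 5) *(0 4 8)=(0 4 10 11 5 1 6 3 8)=[4, 6, 2, 8, 10, 1, 3, 7, 0, 9, 11, 5]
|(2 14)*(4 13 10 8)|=4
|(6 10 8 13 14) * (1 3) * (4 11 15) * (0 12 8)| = |(0 12 8 13 14 6 10)(1 3)(4 11 15)| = 42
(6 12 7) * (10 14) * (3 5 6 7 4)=[0, 1, 2, 5, 3, 6, 12, 7, 8, 9, 14, 11, 4, 13, 10]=(3 5 6 12 4)(10 14)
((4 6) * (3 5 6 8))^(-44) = (3 5 6 4 8)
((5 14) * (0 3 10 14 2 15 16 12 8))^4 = (0 5 12 10 15)(2 8 14 16 3) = ((0 3 10 14 5 2 15 16 12 8))^4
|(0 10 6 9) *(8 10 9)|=|(0 9)(6 8 10)|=6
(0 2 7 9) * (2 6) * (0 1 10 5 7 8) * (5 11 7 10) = (0 6 2 8)(1 5 10 11 7 9) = [6, 5, 8, 3, 4, 10, 2, 9, 0, 1, 11, 7]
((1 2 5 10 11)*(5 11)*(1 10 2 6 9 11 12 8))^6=((1 6 9 11 10 5 2 12 8))^6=(1 2 11)(5 9 8)(6 12 10)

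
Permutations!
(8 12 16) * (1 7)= [0, 7, 2, 3, 4, 5, 6, 1, 12, 9, 10, 11, 16, 13, 14, 15, 8]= (1 7)(8 12 16)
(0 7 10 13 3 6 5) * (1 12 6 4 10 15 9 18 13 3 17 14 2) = [7, 12, 1, 4, 10, 0, 5, 15, 8, 18, 3, 11, 6, 17, 2, 9, 16, 14, 13] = (0 7 15 9 18 13 17 14 2 1 12 6 5)(3 4 10)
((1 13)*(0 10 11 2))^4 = ((0 10 11 2)(1 13))^4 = (13)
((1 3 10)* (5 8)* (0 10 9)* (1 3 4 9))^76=((0 10 3 1 4 9)(5 8))^76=(0 4 3)(1 10 9)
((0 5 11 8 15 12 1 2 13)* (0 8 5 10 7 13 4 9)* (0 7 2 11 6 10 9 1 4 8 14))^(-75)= (1 2)(4 10)(5 15)(6 12)(8 11)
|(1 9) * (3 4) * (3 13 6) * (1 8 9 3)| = |(1 3 4 13 6)(8 9)| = 10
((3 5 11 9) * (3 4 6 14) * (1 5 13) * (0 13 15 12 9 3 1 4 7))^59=((0 13 4 6 14 1 5 11 3 15 12 9 7))^59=(0 11 13 3 4 15 6 12 14 9 1 7 5)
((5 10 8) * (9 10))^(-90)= ((5 9 10 8))^(-90)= (5 10)(8 9)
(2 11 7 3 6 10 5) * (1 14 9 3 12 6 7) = (1 14 9 3 7 12 6 10 5 2 11) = [0, 14, 11, 7, 4, 2, 10, 12, 8, 3, 5, 1, 6, 13, 9]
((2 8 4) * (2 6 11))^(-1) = ((2 8 4 6 11))^(-1) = (2 11 6 4 8)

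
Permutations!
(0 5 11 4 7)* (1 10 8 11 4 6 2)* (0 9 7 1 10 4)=(0 5)(1 4)(2 10 8 11 6)(7 9)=[5, 4, 10, 3, 1, 0, 2, 9, 11, 7, 8, 6]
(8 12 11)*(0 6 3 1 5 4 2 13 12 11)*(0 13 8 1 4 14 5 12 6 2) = (0 2 8 11 1 12 13 6 3 4)(5 14) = [2, 12, 8, 4, 0, 14, 3, 7, 11, 9, 10, 1, 13, 6, 5]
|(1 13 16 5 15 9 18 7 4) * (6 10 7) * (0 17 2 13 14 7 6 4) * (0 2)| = |(0 17)(1 14 7 2 13 16 5 15 9 18 4)(6 10)| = 22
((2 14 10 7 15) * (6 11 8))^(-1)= (2 15 7 10 14)(6 8 11)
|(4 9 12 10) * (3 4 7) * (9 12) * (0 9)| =10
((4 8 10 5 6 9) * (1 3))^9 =(1 3)(4 5)(6 8)(9 10) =((1 3)(4 8 10 5 6 9))^9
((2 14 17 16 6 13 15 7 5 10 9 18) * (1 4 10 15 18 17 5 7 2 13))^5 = (1 16 9 4 6 17 10)(2 14 5 15)(13 18)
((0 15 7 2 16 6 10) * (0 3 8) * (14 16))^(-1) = (0 8 3 10 6 16 14 2 7 15)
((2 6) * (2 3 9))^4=((2 6 3 9))^4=(9)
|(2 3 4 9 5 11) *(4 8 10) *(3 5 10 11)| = 15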